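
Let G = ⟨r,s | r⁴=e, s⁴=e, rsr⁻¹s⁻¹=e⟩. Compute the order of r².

Compute successive powers until reaching e:
  (r²)¹ = r², (r²)² = e.
The smallest positive k with (r²)ᵏ = e is 2.

Answer: 2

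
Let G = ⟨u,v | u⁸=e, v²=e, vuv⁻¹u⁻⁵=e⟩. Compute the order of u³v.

Compute successive powers until reaching e:
  (u³v)¹ = u³v, (u³v)² = u², (u³v)³ = u⁵v, (u³v)⁴ = u⁴, (u³v)⁵ = u⁷v, (u³v)⁶ = u⁶, (u³v)⁷ = uv, (u³v)⁸ = e.
The smallest positive k with (u³v)ᵏ = e is 8.

Answer: 8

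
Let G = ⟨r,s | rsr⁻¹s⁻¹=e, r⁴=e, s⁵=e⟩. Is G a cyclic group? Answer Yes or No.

|G| = 20. The element rs has order 20 (its powers give 20 distinct elements), so ⟨rs⟩ = G and G is cyclic.

Answer: Yes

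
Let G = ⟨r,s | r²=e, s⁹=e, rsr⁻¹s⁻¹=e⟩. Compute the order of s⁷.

Compute successive powers until reaching e:
  (s⁷)¹ = s⁷, (s⁷)² = s⁵, (s⁷)³ = s³, (s⁷)⁴ = s, (s⁷)⁵ = s⁸, (s⁷)⁶ = s⁶, (s⁷)⁷ = s⁴, (s⁷)⁸ = s², (s⁷)⁹ = e.
The smallest positive k with (s⁷)ᵏ = e is 9.

Answer: 9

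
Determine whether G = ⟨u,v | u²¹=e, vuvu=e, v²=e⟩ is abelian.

u·v = uv but v·u = u²⁰v, so u·v ≠ v·u and G is not abelian.

Answer: No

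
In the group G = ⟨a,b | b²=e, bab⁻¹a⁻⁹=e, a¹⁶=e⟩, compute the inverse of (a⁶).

The order of (a⁶) is 8 (smallest k with (a⁶)ᵏ = e), so (a⁶)⁻¹ = (a⁶)⁷ = a¹⁰.
Check: (a⁶) · (a¹⁰) → (a⁶) · a¹⁰ = e, giving e as required.

Answer: a¹⁰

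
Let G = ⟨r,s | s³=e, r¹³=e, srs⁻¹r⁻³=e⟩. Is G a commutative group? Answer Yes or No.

r·s = rs but s·r = r³s, so r·s ≠ s·r and G is not abelian.

Answer: No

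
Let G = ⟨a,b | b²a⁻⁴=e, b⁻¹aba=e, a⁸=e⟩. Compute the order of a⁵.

Compute successive powers until reaching e:
  (a⁵)¹ = a⁵, (a⁵)² = a², (a⁵)³ = a⁷, (a⁵)⁴ = a⁴, (a⁵)⁵ = a, (a⁵)⁶ = a⁶, (a⁵)⁷ = a³, (a⁵)⁸ = e.
The smallest positive k with (a⁵)ᵏ = e is 8.

Answer: 8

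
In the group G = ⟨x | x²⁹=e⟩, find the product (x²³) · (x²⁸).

Compute (x²³) · (x²⁸) by multiplying left to right and reducing via the relations at each step:
  (x²³) · x²⁸ = x²²

Answer: x²²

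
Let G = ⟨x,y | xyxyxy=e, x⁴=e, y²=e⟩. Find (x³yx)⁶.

Compute successive powers of (x³yx), reducing at each step:
  (x³yx)²: (x³yx) · x³ = x³y;   (x³y) · y = x³;   (x³) · x = e
  (x³yx)³: e · x³ = x³;   (x³) · y = x³y;   (x³y) · x = x³yx
  (x³yx)⁴: (x³yx) · x³ = x³y;   (x³y) · y = x³;   (x³) · x = e
  (x³yx)⁵: e · x³ = x³;   (x³) · y = x³y;   (x³y) · x = x³yx
  (x³yx)⁶: (x³yx) · x³ = x³y;   (x³y) · y = x³;   (x³) · x = e

Answer: e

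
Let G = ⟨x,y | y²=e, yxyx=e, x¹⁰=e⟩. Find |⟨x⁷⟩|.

|⟨x⁷⟩| equals the order of x⁷. Compute successive powers until reaching e:
  (x⁷)¹ = x⁷, (x⁷)² = x⁴, (x⁷)³ = x, (x⁷)⁴ = x⁸, (x⁷)⁵ = x⁵, (x⁷)⁶ = x², (x⁷)⁷ = x⁹, (x⁷)⁸ = x⁶, (x⁷)⁹ = x³, (x⁷)¹⁰ = e.
The smallest positive k with (x⁷)ᵏ = e is 10, so |⟨x⁷⟩| = 10.

Answer: 10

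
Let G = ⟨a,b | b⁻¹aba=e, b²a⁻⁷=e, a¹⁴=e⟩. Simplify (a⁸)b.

Compute (a⁸) · b by multiplying left to right and reducing via the relations at each step:
  (a⁸) · b = ab⁻¹

Answer: ab⁻¹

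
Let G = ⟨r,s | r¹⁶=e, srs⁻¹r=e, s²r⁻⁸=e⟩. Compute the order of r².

Compute successive powers until reaching e:
  (r²)¹ = r², (r²)² = r⁴, (r²)³ = r⁶, (r²)⁴ = r⁸, (r²)⁵ = r¹⁰, (r²)⁶ = r¹², (r²)⁷ = r¹⁴, (r²)⁸ = e.
The smallest positive k with (r²)ᵏ = e is 8.

Answer: 8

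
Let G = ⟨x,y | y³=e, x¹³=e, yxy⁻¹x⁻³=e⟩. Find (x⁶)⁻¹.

The order of (x⁶) is 13 (smallest k with (x⁶)ᵏ = e), so (x⁶)⁻¹ = (x⁶)¹² = x⁷.
Check: (x⁶) · (x⁷) → (x⁶) · x⁷ = e, giving e as required.

Answer: x⁷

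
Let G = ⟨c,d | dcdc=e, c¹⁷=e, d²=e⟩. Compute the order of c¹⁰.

Compute successive powers until reaching e:
  (c¹⁰)¹ = c¹⁰, (c¹⁰)² = c³, (c¹⁰)³ = c¹³, (c¹⁰)⁴ = c⁶, (c¹⁰)⁵ = c¹⁶, (c¹⁰)⁶ = c⁹, (c¹⁰)⁷ = c², (c¹⁰)⁸ = c¹², (c¹⁰)⁹ = c⁵, (c¹⁰)¹⁰ = c¹⁵, (c¹⁰)¹¹ = c⁸, (c¹⁰)¹² = c, (c¹⁰)¹³ = c¹¹, (c¹⁰)¹⁴ = c⁴, (c¹⁰)¹⁵ = c¹⁴, (c¹⁰)¹⁶ = c⁷, (c¹⁰)¹⁷ = e.
The smallest positive k with (c¹⁰)ᵏ = e is 17.

Answer: 17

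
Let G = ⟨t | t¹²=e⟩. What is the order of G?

G is generated by a single element, so G is cyclic. The relator gives t¹² = e and no smaller power is forced to be e, so the 12 powers {e, t, t², t³, t⁴, t⁵, t⁶, t⁷, t⁸, t⁹, t¹¹, t¹⁰} are distinct. Hence |G| = 12.

Answer: 12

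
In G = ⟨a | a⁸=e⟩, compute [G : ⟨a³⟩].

First find ord(a³) by computing successive powers:
  (a³)¹ = a³, (a³)² = a⁶, (a³)³ = a, (a³)⁴ = a⁴, (a³)⁵ = a⁷, (a³)⁶ = a², (a³)⁷ = a⁵, (a³)⁸ = e.
So |⟨a³⟩| = ord(a³) = 8. With |G| = 8, by Lagrange [G : ⟨a³⟩] = 8/8 = 1.

Answer: 1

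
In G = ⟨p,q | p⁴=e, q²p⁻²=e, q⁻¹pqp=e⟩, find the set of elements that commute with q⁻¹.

⟨q⁻¹⟩ ⊆ C_G(q⁻¹) since powers of q⁻¹ commute with q⁻¹; so |C_G(q⁻¹)| ≥ |⟨q⁻¹⟩| = 4.
By orbit–stabilizer, |C_G(q⁻¹)| = |G| / |conj. class of q⁻¹| = 8 / 2 = 4.
The 4 elements commuting with q⁻¹ are {e, p², q, q⁻¹}.

Answer: {e, p², q, q⁻¹}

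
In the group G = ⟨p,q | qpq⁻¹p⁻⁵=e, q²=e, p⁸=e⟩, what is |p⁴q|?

Compute successive powers until reaching e:
  (p⁴q)¹ = p⁴q, (p⁴q)² = e.
The smallest positive k with (p⁴q)ᵏ = e is 2.

Answer: 2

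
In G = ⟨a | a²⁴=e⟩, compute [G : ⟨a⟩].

First find ord(a) by computing successive powers:
  a¹ = a, a² = a², a³ = a³, a⁴ = a⁴, a⁵ = a⁵, a⁶ = a⁶, a⁷ = a⁷, a⁸ = a⁸, a⁹ = a⁹, a¹⁰ = a¹⁰, a¹¹ = a¹¹, a¹² = a¹², a¹³ = a¹³, a¹⁴ = a¹⁴, a¹⁵ = a¹⁵, a¹⁶ = a¹⁶, a¹⁷ = a¹⁷, a¹⁸ = a¹⁸, a¹⁹ = a¹⁹, a²⁰ = a²⁰, a²¹ = a²¹, a²² = a²², a²³ = a²³, a²⁴ = e.
So |⟨a⟩| = ord(a) = 24. With |G| = 24, by Lagrange [G : ⟨a⟩] = 24/24 = 1.

Answer: 1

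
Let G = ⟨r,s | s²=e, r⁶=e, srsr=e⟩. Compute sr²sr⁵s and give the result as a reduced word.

Multiply left to right, reducing at each step:
  s · r² = r⁴s
  (r⁴s) · s = r⁴
  (r⁴) · r⁵ = r³
  (r³) · s = r³s

Answer: r³s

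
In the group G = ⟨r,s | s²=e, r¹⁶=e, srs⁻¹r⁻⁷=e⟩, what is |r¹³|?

Compute successive powers until reaching e:
  (r¹³)¹ = r¹³, (r¹³)² = r¹⁰, (r¹³)³ = r⁷, (r¹³)⁴ = r⁴, (r¹³)⁵ = r, (r¹³)⁶ = r¹⁴, (r¹³)⁷ = r¹¹, (r¹³)⁸ = r⁸, (r¹³)⁹ = r⁵, (r¹³)¹⁰ = r², (r¹³)¹¹ = r¹⁵, (r¹³)¹² = r¹², (r¹³)¹³ = r⁹, (r¹³)¹⁴ = r⁶, (r¹³)¹⁵ = r³, (r¹³)¹⁶ = e.
The smallest positive k with (r¹³)ᵏ = e is 16.

Answer: 16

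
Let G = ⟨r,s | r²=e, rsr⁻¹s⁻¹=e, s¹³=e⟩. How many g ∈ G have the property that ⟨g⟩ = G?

G is cyclic of order 26. An element generates G iff its order is 26, and a cyclic group of order 26 has exactly φ(26) = 12 such elements.

Answer: 12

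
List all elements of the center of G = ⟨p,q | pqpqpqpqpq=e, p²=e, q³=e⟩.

An element z ∈ Z(G) iff z commutes with every generator.
For example e is central: e·p = p = p·e; e·q = q = q·e.
Whereas p ∉ Z(G) since p·q = pq ≠ qp = q·p.
Checking each of the 60 elements this way gives Z(G) = {e}, of order 1.

Answer: {e}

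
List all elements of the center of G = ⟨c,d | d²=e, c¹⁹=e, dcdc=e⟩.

An element z ∈ Z(G) iff z commutes with every generator.
For example e is central: e·c = c = c·e; e·d = d = d·e.
Whereas c ∉ Z(G) since c·d = cd ≠ c¹⁸d = d·c.
Checking each of the 38 elements this way gives Z(G) = {e}, of order 1.

Answer: {e}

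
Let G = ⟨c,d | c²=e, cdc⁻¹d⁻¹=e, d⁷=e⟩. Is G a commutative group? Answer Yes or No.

Each pair of generators commutes: c·d = cd = d·c. Since the generators pairwise commute, every element of G commutes with every other, so G is abelian.

Answer: Yes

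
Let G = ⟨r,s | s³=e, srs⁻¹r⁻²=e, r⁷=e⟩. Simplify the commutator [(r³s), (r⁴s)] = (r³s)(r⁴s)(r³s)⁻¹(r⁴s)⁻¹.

[(r³s), (r⁴s)] = (r³s)·(r⁴s)·(r³s)⁻¹·(r⁴s)⁻¹.
  (r³s) · (r⁴s) = r⁴s²
  (r⁴s²) · (r²s²) = r⁵s
  (r⁵s) · (r⁵s²) = r

Answer: r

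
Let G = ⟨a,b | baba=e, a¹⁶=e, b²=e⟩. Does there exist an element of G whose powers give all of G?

Every cyclic group is abelian. But a·b = ab while b·a = a¹⁵b, so a·b ≠ b·a and G is not abelian. Hence G is not cyclic.

Answer: No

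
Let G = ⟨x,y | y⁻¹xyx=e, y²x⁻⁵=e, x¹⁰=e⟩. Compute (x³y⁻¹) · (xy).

Compute (x³y⁻¹) · (xy) by multiplying left to right and reducing via the relations at each step:
  (x³y⁻¹) · x = x²y⁻¹
  (x²y⁻¹) · y = x²

Answer: x²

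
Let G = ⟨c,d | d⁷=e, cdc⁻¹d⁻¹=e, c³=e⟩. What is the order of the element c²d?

Compute successive powers until reaching e:
  (c²d)¹ = c²d, (c²d)² = cd², (c²d)³ = d³, (c²d)⁴ = c²d⁴, (c²d)⁵ = cd⁵, (c²d)⁶ = d⁶, (c²d)⁷ = c², (c²d)⁸ = cd, (c²d)⁹ = d², (c²d)¹⁰ = c²d³, (c²d)¹¹ = cd⁴, (c²d)¹² = d⁵, (c²d)¹³ = c²d⁶, (c²d)¹⁴ = c, (c²d)¹⁵ = d, (c²d)¹⁶ = c²d², (c²d)¹⁷ = cd³, (c²d)¹⁸ = d⁴, (c²d)¹⁹ = c²d⁵, (c²d)²⁰ = cd⁶, (c²d)²¹ = e.
The smallest positive k with (c²d)ᵏ = e is 21.

Answer: 21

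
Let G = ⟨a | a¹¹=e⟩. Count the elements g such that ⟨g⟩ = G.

G is cyclic of order 11. An element generates G iff its order is 11, and a cyclic group of order 11 has exactly φ(11) = 10 such elements.

Answer: 10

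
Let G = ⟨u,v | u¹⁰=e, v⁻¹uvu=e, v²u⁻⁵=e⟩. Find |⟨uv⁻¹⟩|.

|⟨uv⁻¹⟩| equals the order of uv⁻¹. Compute successive powers until reaching e:
  (uv⁻¹)¹ = uv⁻¹, (uv⁻¹)² = u⁵, (uv⁻¹)³ = uv, (uv⁻¹)⁴ = e.
The smallest positive k with (uv⁻¹)ᵏ = e is 4, so |⟨uv⁻¹⟩| = 4.

Answer: 4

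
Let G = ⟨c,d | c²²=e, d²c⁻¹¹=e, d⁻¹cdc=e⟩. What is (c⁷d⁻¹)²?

Compute successive powers of (c⁷d⁻¹), reducing at each step:
  (c⁷d⁻¹)²: (c⁷d⁻¹) · c⁷ = d⁻¹;   (d⁻¹) · d⁻¹ = c¹¹

Answer: c¹¹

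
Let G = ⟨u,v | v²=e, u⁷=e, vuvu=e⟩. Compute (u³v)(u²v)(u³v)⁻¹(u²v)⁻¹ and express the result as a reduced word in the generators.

[(u³v), (u²v)] = (u³v)·(u²v)·(u³v)⁻¹·(u²v)⁻¹.
  (u³v) · (u²v) = u
  u · (u³v) = u⁴v
  (u⁴v) · (u²v) = u²

Answer: u²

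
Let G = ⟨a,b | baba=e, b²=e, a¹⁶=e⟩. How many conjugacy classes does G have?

The conjugacy classes (representative and size) are:
  [e] (size 1), [a¹⁵] (size 2), [a²] (size 2), [a³] (size 2), [a¹²] (size 2), [a⁵] (size 2), [a⁶] (size 2), [a⁷] (size 2), [a⁸] (size 1), [a²b] (size 8), [a¹⁵b] (size 8).
Class equation: 1 + 2 + 2 + 2 + 2 + 2 + 2 + 2 + 1 + 8 + 8 = 32 = |G|. So G has 11 conjugacy classes.

Answer: 11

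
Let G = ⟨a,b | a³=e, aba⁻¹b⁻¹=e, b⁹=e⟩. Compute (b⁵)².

Compute successive powers of (b⁵), reducing at each step:
  (b⁵)²: (b⁵) · b⁵ = b

Answer: b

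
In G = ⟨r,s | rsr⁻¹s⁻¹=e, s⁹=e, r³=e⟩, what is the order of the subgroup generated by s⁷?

|⟨s⁷⟩| equals the order of s⁷. Compute successive powers until reaching e:
  (s⁷)¹ = s⁷, (s⁷)² = s⁵, (s⁷)³ = s³, (s⁷)⁴ = s, (s⁷)⁵ = s⁸, (s⁷)⁶ = s⁶, (s⁷)⁷ = s⁴, (s⁷)⁸ = s², (s⁷)⁹ = e.
The smallest positive k with (s⁷)ᵏ = e is 9, so |⟨s⁷⟩| = 9.

Answer: 9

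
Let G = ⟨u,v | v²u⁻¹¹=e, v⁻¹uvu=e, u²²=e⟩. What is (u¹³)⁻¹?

The order of (u¹³) is 22 (smallest k with (u¹³)ᵏ = e), so (u¹³)⁻¹ = (u¹³)²¹ = u⁹.
Check: (u¹³) · (u⁹) → (u¹³) · u⁹ = e, giving e as required.

Answer: u⁹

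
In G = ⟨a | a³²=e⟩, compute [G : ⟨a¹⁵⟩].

First find ord(a¹⁵) by computing successive powers:
  (a¹⁵)¹ = a¹⁵, (a¹⁵)² = a³⁰, (a¹⁵)³ = a¹³, (a¹⁵)⁴ = a²⁸, (a¹⁵)⁵ = a¹¹, (a¹⁵)⁶ = a²⁶, (a¹⁵)⁷ = a⁹, (a¹⁵)⁸ = a²⁴, (a¹⁵)⁹ = a⁷, (a¹⁵)¹⁰ = a²², (a¹⁵)¹¹ = a⁵, (a¹⁵)¹² = a²⁰, (a¹⁵)¹³ = a³, (a¹⁵)¹⁴ = a¹⁸, (a¹⁵)¹⁵ = a, (a¹⁵)¹⁶ = a¹⁶, (a¹⁵)¹⁷ = a³¹, (a¹⁵)¹⁸ = a¹⁴, (a¹⁵)¹⁹ = a²⁹, (a¹⁵)²⁰ = a¹², (a¹⁵)²¹ = a²⁷, (a¹⁵)²² = a¹⁰, (a¹⁵)²³ = a²⁵, (a¹⁵)²⁴ = a⁸, (a¹⁵)²⁵ = a²³, (a¹⁵)²⁶ = a⁶, (a¹⁵)²⁷ = a²¹, (a¹⁵)²⁸ = a⁴, (a¹⁵)²⁹ = a¹⁹, (a¹⁵)³⁰ = a², (a¹⁵)³¹ = a¹⁷, (a¹⁵)³² = e.
So |⟨a¹⁵⟩| = ord(a¹⁵) = 32. With |G| = 32, by Lagrange [G : ⟨a¹⁵⟩] = 32/32 = 1.

Answer: 1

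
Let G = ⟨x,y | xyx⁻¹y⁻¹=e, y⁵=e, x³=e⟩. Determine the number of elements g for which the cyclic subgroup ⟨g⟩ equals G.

G is cyclic of order 15. An element generates G iff its order is 15, and a cyclic group of order 15 has exactly φ(15) = 8 such elements.

Answer: 8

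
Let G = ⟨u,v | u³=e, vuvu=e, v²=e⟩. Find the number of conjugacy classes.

The conjugacy classes (representative and size) are:
  [e] (size 1), [u] (size 2), [uv] (size 3).
Class equation: 1 + 2 + 3 = 6 = |G|. So G has 3 conjugacy classes.

Answer: 3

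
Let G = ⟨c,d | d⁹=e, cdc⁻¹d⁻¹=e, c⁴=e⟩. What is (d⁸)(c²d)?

Compute (d⁸) · (c²d) by multiplying left to right and reducing via the relations at each step:
  (d⁸) · c² = c²d⁸
  (c²d⁸) · d = c²

Answer: c²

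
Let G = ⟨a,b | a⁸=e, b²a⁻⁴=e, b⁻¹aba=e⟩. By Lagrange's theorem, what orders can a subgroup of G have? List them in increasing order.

|G| = 16 = 2⁴. By Lagrange's theorem the order of any subgroup divides 16; the divisors of 16 are 1, 2, 4, 8, 16.

Answer: 1, 2, 4, 8, 16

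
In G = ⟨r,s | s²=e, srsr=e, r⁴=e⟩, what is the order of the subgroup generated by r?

|⟨r⟩| equals the order of r. Compute successive powers until reaching e:
  r¹ = r, r² = r², r³ = r³, r⁴ = e.
The smallest positive k with rᵏ = e is 4, so |⟨r⟩| = 4.

Answer: 4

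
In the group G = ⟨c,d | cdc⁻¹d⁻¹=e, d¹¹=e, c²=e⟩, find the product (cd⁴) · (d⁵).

Compute (cd⁴) · (d⁵) by multiplying left to right and reducing via the relations at each step:
  (cd⁴) · d⁵ = cd⁹

Answer: cd⁹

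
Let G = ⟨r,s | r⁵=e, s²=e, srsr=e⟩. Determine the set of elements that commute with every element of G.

An element z ∈ Z(G) iff z commutes with every generator.
For example e is central: e·r = r = r·e; e·s = s = s·e.
Whereas r ∉ Z(G) since r·s = rs ≠ r⁴s = s·r.
Checking each of the 10 elements this way gives Z(G) = {e}, of order 1.

Answer: {e}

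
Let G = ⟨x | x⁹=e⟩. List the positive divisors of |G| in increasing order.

|G| = 9 = 3². By Lagrange's theorem the order of any subgroup divides 9; the divisors of 9 are 1, 3, 9.

Answer: 1, 3, 9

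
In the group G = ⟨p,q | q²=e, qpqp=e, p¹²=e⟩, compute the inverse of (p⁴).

The order of (p⁴) is 3 (smallest k with (p⁴)ᵏ = e), so (p⁴)⁻¹ = (p⁴)² = p⁸.
Check: (p⁴) · (p⁸) → (p⁴) · p⁸ = e, giving e as required.

Answer: p⁸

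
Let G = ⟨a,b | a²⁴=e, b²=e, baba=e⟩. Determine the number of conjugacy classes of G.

The conjugacy classes (representative and size) are:
  [e] (size 1), [a²³] (size 2), [a²] (size 2), [a³] (size 2), [a²⁰] (size 2), [a¹⁹] (size 2), [a⁶] (size 2), [a⁷] (size 2), [a⁸] (size 2), [a⁹] (size 2), [a¹⁴] (size 2), [a¹¹] (size 2), [a¹²] (size 1), [a⁴b] (size 12), [a⁵b] (size 12).
Class equation: 1 + 2 + 2 + 2 + 2 + 2 + 2 + 2 + 2 + 2 + 2 + 2 + 1 + 12 + 12 = 48 = |G|. So G has 15 conjugacy classes.

Answer: 15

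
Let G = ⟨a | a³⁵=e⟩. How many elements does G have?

G is generated by a single element, so G is cyclic. The relator gives a³⁵ = e and no smaller power is forced to be e, so the 35 powers {a, e, a², a³, a⁴, a⁵, a⁶, a⁷, a⁸, a⁹, a²², a²³, a²¹, a²⁰, a²⁴, a²⁵, a²⁶, a²⁷, a²⁸, a²⁹, a³², a³³, a³¹, a³⁰, a³⁴, a¹², a¹³, a¹¹, a¹⁰, a¹⁴, a¹⁵, a¹⁶, a¹⁷, a¹⁸, a¹⁹} are distinct. Hence |G| = 35.

Answer: 35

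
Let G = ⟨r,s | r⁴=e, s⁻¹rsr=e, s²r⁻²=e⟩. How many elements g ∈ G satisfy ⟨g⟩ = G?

⟨g⟩ = G would require ord(g) = |G| = 8, but the maximum element order in G is 4 < 8. So G is not cyclic and no single element generates it: the count is 0.

Answer: 0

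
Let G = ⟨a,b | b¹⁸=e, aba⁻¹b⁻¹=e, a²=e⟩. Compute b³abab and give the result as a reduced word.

Multiply left to right, reducing at each step:
  (b³) · a = ab³
  (ab³) · b = ab⁴
  (ab⁴) · a = b⁴
  (b⁴) · b = b⁵

Answer: b⁵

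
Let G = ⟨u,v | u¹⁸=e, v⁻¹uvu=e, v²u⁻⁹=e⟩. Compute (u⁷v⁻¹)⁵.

Compute successive powers of (u⁷v⁻¹), reducing at each step:
  (u⁷v⁻¹)²: (u⁷v⁻¹) · u⁷ = v⁻¹;   (v⁻¹) · v⁻¹ = u⁹
  (u⁷v⁻¹)³: (u⁹) · u⁷ = u¹⁶;   (u¹⁶) · v⁻¹ = u⁷v
  (u⁷v⁻¹)⁴: (u⁷v) · u⁷ = v;   v · v⁻¹ = e
  (u⁷v⁻¹)⁵: e · u⁷ = u⁷;   (u⁷) · v⁻¹ = u⁷v⁻¹

Answer: u⁷v⁻¹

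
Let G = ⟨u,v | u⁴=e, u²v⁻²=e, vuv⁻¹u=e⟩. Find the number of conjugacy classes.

The conjugacy classes (representative and size) are:
  [e] (size 1), [u³] (size 2), [u²] (size 1), [v⁻¹] (size 2), [uv] (size 2).
Class equation: 1 + 2 + 1 + 2 + 2 = 8 = |G|. So G has 5 conjugacy classes.

Answer: 5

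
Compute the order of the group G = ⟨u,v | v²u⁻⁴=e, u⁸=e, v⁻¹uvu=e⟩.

Enumerate words in the generators, reducing via the relations: the distinct elements are
  {e, u, v, uv, u², u³, u⁴, u⁵, u⁶, u⁷, u²v, u³v, v⁻¹, uv⁻¹, u²v⁻¹, u³v⁻¹}.
No further products give new elements, so |G| = 16.

Answer: 16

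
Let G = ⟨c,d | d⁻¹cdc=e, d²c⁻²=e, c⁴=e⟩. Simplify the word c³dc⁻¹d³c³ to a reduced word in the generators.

Multiply left to right, reducing at each step:
  (c³) · d = cd⁻¹
  (cd⁻¹) · c⁻¹ = d
  d · d³ = e
  e · c³ = c³

Answer: c³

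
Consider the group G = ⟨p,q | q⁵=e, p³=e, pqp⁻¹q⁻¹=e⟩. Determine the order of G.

Enumerate words in the generators, reducing via the relations: the distinct elements are
  {e, p, q, pq, p², q², q³, q⁴, pq², pq³, pq⁴, p²q, p²q², p²q³, p²q⁴}.
No further products give new elements, so |G| = 15.

Answer: 15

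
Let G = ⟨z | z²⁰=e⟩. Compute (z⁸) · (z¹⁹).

Compute (z⁸) · (z¹⁹) by multiplying left to right and reducing via the relations at each step:
  (z⁸) · z¹⁹ = z⁷

Answer: z⁷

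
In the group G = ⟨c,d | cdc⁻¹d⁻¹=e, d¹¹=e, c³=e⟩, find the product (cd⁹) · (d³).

Compute (cd⁹) · (d³) by multiplying left to right and reducing via the relations at each step:
  (cd⁹) · d³ = cd

Answer: cd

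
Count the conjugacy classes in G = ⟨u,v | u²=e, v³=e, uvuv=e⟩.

The conjugacy classes (representative and size) are:
  [e] (size 1), [uv²] (size 3), [v²] (size 2).
Class equation: 1 + 3 + 2 = 6 = |G|. So G has 3 conjugacy classes.

Answer: 3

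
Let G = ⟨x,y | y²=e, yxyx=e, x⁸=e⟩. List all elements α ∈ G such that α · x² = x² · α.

⟨x²⟩ ⊆ C_G(x²) since powers of x² commute with x²; so |C_G(x²)| ≥ |⟨x²⟩| = 4.
By orbit–stabilizer, |C_G(x²)| = |G| / |conj. class of x²| = 16 / 2 = 8.
The 8 elements commuting with x² are {e, x, x², x³, x⁴, x⁵, x⁶, x⁷}.

Answer: {e, x, x², x³, x⁴, x⁵, x⁶, x⁷}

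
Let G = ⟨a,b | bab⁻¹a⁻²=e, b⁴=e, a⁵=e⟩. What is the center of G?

An element z ∈ Z(G) iff z commutes with every generator.
For example e is central: e·a = a = a·e; e·b = b = b·e.
Whereas a ∉ Z(G) since a·b = ab ≠ a²b = b·a.
Checking each of the 20 elements this way gives Z(G) = {e}, of order 1.

Answer: {e}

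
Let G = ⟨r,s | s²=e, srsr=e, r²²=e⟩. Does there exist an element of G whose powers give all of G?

Every cyclic group is abelian. But r·s = rs while s·r = r²¹s, so r·s ≠ s·r and G is not abelian. Hence G is not cyclic.

Answer: No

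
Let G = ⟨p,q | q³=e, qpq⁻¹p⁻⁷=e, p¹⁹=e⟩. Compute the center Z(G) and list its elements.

An element z ∈ Z(G) iff z commutes with every generator.
For example e is central: e·p = p = p·e; e·q = q = q·e.
Whereas p ∉ Z(G) since p·q = pq ≠ p⁷q = q·p.
Checking each of the 57 elements this way gives Z(G) = {e}, of order 1.

Answer: {e}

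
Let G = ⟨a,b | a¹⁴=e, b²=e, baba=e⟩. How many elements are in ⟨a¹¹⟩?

|⟨a¹¹⟩| equals the order of a¹¹. Compute successive powers until reaching e:
  (a¹¹)¹ = a¹¹, (a¹¹)² = a⁸, (a¹¹)³ = a⁵, (a¹¹)⁴ = a², (a¹¹)⁵ = a¹³, (a¹¹)⁶ = a¹⁰, (a¹¹)⁷ = a⁷, (a¹¹)⁸ = a⁴, (a¹¹)⁹ = a, (a¹¹)¹⁰ = a¹², (a¹¹)¹¹ = a⁹, (a¹¹)¹² = a⁶, (a¹¹)¹³ = a³, (a¹¹)¹⁴ = e.
The smallest positive k with (a¹¹)ᵏ = e is 14, so |⟨a¹¹⟩| = 14.

Answer: 14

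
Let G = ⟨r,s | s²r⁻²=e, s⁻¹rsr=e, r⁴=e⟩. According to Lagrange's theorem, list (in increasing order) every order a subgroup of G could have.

|G| = 8 = 2³. By Lagrange's theorem the order of any subgroup divides 8; the divisors of 8 are 1, 2, 4, 8.

Answer: 1, 2, 4, 8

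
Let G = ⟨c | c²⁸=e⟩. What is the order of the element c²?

Compute successive powers until reaching e:
  (c²)¹ = c², (c²)² = c⁴, (c²)³ = c⁶, (c²)⁴ = c⁸, (c²)⁵ = c¹⁰, (c²)⁶ = c¹², (c²)⁷ = c¹⁴, (c²)⁸ = c¹⁶, (c²)⁹ = c¹⁸, (c²)¹⁰ = c²⁰, (c²)¹¹ = c²², (c²)¹² = c²⁴, (c²)¹³ = c²⁶, (c²)¹⁴ = e.
The smallest positive k with (c²)ᵏ = e is 14.

Answer: 14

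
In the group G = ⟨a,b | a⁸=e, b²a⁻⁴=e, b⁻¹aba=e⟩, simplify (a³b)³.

Compute successive powers of (a³b), reducing at each step:
  (a³b)²: (a³b) · a³ = b;   b · b = a⁴
  (a³b)³: (a⁴) · a³ = a⁷;   (a⁷) · b = a³b⁻¹

Answer: a³b⁻¹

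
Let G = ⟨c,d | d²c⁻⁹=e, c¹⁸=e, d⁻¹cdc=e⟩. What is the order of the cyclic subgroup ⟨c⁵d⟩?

|⟨c⁵d⟩| equals the order of c⁵d. Compute successive powers until reaching e:
  (c⁵d)¹ = c⁵d, (c⁵d)² = c⁹, (c⁵d)³ = c⁵d⁻¹, (c⁵d)⁴ = e.
The smallest positive k with (c⁵d)ᵏ = e is 4, so |⟨c⁵d⟩| = 4.

Answer: 4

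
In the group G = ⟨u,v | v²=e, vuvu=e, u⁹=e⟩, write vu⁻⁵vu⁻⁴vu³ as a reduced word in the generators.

Multiply left to right, reducing at each step:
  v · u⁻⁵ = u⁵v
  (u⁵v) · v = u⁵
  (u⁵) · u⁻⁴ = u
  u · v = uv
  (uv) · u³ = u⁷v

Answer: u⁷v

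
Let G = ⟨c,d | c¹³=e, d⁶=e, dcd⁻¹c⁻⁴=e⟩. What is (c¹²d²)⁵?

Compute successive powers of (c¹²d²), reducing at each step:
  (c¹²d²)²: (c¹²d²) · c¹² = c⁹d²;   (c⁹d²) · d² = c⁹d⁴
  (c¹²d²)³: (c⁹d⁴) · c¹² = d⁴;   (d⁴) · d² = e
  (c¹²d²)⁴: e · c¹² = c¹²;   (c¹²) · d² = c¹²d²
  (c¹²d²)⁵: (c¹²d²) · c¹² = c⁹d²;   (c⁹d²) · d² = c⁹d⁴

Answer: c⁹d⁴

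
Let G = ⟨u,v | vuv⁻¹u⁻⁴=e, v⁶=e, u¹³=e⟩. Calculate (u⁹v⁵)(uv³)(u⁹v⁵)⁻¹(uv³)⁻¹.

[(u⁹v⁵), (uv³)] = (u⁹v⁵)·(uv³)·(u⁹v⁵)⁻¹·(uv³)⁻¹.
  (u⁹v⁵) · (uv³) = u⁶v²
  (u⁶v²) · (u³v) = u²v³
  (u²v³) · (uv³) = u

Answer: u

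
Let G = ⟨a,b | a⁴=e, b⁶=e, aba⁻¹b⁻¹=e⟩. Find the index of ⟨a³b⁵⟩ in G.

First find ord(a³b⁵) by computing successive powers:
  (a³b⁵)¹ = a³b⁵, (a³b⁵)² = a²b⁴, (a³b⁵)³ = ab³, (a³b⁵)⁴ = b², (a³b⁵)⁵ = a³b, (a³b⁵)⁶ = a², (a³b⁵)⁷ = ab⁵, (a³b⁵)⁸ = b⁴, (a³b⁵)⁹ = a³b³, (a³b⁵)¹⁰ = a²b², (a³b⁵)¹¹ = ab, (a³b⁵)¹² = e.
So |⟨a³b⁵⟩| = ord(a³b⁵) = 12. With |G| = 24, by Lagrange [G : ⟨a³b⁵⟩] = 24/12 = 2.

Answer: 2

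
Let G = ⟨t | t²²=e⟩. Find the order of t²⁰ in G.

Compute successive powers until reaching e:
  (t²⁰)¹ = t²⁰, (t²⁰)² = t¹⁸, (t²⁰)³ = t¹⁶, (t²⁰)⁴ = t¹⁴, (t²⁰)⁵ = t¹², (t²⁰)⁶ = t¹⁰, (t²⁰)⁷ = t⁸, (t²⁰)⁸ = t⁶, (t²⁰)⁹ = t⁴, (t²⁰)¹⁰ = t², (t²⁰)¹¹ = e.
The smallest positive k with (t²⁰)ᵏ = e is 11.

Answer: 11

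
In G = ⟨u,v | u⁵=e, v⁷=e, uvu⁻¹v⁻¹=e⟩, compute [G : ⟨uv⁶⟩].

First find ord(uv⁶) by computing successive powers:
  (uv⁶)¹ = uv⁶, (uv⁶)² = u²v⁵, (uv⁶)³ = u³v⁴, (uv⁶)⁴ = u⁴v³, (uv⁶)⁵ = v², (uv⁶)⁶ = uv, (uv⁶)⁷ = u², (uv⁶)⁸ = u³v⁶, (uv⁶)⁹ = u⁴v⁵, (uv⁶)¹⁰ = v⁴, (uv⁶)¹¹ = uv³, (uv⁶)¹² = u²v², (uv⁶)¹³ = u³v, (uv⁶)¹⁴ = u⁴, (uv⁶)¹⁵ = v⁶, (uv⁶)¹⁶ = uv⁵, (uv⁶)¹⁷ = u²v⁴, (uv⁶)¹⁸ = u³v³, (uv⁶)¹⁹ = u⁴v², (uv⁶)²⁰ = v, (uv⁶)²¹ = u, (uv⁶)²² = u²v⁶, (uv⁶)²³ = u³v⁵, (uv⁶)²⁴ = u⁴v⁴, (uv⁶)²⁵ = v³, (uv⁶)²⁶ = uv², (uv⁶)²⁷ = u²v, (uv⁶)²⁸ = u³, (uv⁶)²⁹ = u⁴v⁶, (uv⁶)³⁰ = v⁵, (uv⁶)³¹ = uv⁴, (uv⁶)³² = u²v³, (uv⁶)³³ = u³v², (uv⁶)³⁴ = u⁴v, (uv⁶)³⁵ = e.
So |⟨uv⁶⟩| = ord(uv⁶) = 35. With |G| = 35, by Lagrange [G : ⟨uv⁶⟩] = 35/35 = 1.

Answer: 1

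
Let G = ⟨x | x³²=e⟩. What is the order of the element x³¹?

Compute successive powers until reaching e:
  (x³¹)¹ = x³¹, (x³¹)² = x³⁰, (x³¹)³ = x²⁹, (x³¹)⁴ = x²⁸, (x³¹)⁵ = x²⁷, (x³¹)⁶ = x²⁶, (x³¹)⁷ = x²⁵, (x³¹)⁸ = x²⁴, (x³¹)⁹ = x²³, (x³¹)¹⁰ = x²², (x³¹)¹¹ = x²¹, (x³¹)¹² = x²⁰, (x³¹)¹³ = x¹⁹, (x³¹)¹⁴ = x¹⁸, (x³¹)¹⁵ = x¹⁷, (x³¹)¹⁶ = x¹⁶, (x³¹)¹⁷ = x¹⁵, (x³¹)¹⁸ = x¹⁴, (x³¹)¹⁹ = x¹³, (x³¹)²⁰ = x¹², (x³¹)²¹ = x¹¹, (x³¹)²² = x¹⁰, (x³¹)²³ = x⁹, (x³¹)²⁴ = x⁸, (x³¹)²⁵ = x⁷, (x³¹)²⁶ = x⁶, (x³¹)²⁷ = x⁵, (x³¹)²⁸ = x⁴, (x³¹)²⁹ = x³, (x³¹)³⁰ = x², (x³¹)³¹ = x, (x³¹)³² = e.
The smallest positive k with (x³¹)ᵏ = e is 32.

Answer: 32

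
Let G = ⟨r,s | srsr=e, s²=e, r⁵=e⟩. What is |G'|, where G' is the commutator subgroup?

G' = [G, G] is generated by all commutators. The generator-pair commutators are: [r, s] = r².
The subgroup they normally generate is {e, r, r², r³, r⁴}, of order 5.
Check: |G/G'| = 10/5 = 2 is the order of the abelianisation.

Answer: 5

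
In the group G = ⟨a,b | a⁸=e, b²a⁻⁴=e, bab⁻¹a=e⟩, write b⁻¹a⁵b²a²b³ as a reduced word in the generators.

Multiply left to right, reducing at each step:
  (b⁻¹) · a⁵ = a³b⁻¹
  (a³b⁻¹) · b² = a³b
  (a³b) · a² = ab
  (ab) · b³ = a

Answer: a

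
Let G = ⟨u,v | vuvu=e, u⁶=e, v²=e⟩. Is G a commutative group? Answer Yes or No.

u·v = uv but v·u = u⁵v, so u·v ≠ v·u and G is not abelian.

Answer: No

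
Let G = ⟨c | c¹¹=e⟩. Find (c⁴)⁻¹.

The order of (c⁴) is 11 (smallest k with (c⁴)ᵏ = e), so (c⁴)⁻¹ = (c⁴)¹⁰ = c⁷.
Check: (c⁴) · (c⁷) → (c⁴) · c⁷ = e, giving e as required.

Answer: c⁷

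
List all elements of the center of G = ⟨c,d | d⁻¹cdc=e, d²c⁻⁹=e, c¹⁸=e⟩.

An element z ∈ Z(G) iff z commutes with every generator.
For example c⁹ is central: (c⁹)·c = c¹⁰ = c·(c⁹); (c⁹)·d = d⁻¹ = d·(c⁹).
Whereas c ∉ Z(G) since c·d = cd ≠ c⁸d⁻¹ = d·c.
Checking each of the 36 elements this way gives Z(G) = {e, c⁹}, of order 2.

Answer: {e, c⁹}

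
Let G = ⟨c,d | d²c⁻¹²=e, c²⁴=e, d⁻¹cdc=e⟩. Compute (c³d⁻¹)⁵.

Compute successive powers of (c³d⁻¹), reducing at each step:
  (c³d⁻¹)²: (c³d⁻¹) · c³ = d⁻¹;   (d⁻¹) · d⁻¹ = c¹²
  (c³d⁻¹)³: (c¹²) · c³ = c¹⁵;   (c¹⁵) · d⁻¹ = c³d
  (c³d⁻¹)⁴: (c³d) · c³ = d;   d · d⁻¹ = e
  (c³d⁻¹)⁵: e · c³ = c³;   (c³) · d⁻¹ = c³d⁻¹

Answer: c³d⁻¹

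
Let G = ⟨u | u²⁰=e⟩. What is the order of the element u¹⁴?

Compute successive powers until reaching e:
  (u¹⁴)¹ = u¹⁴, (u¹⁴)² = u⁸, (u¹⁴)³ = u², (u¹⁴)⁴ = u¹⁶, (u¹⁴)⁵ = u¹⁰, (u¹⁴)⁶ = u⁴, (u¹⁴)⁷ = u¹⁸, (u¹⁴)⁸ = u¹², (u¹⁴)⁹ = u⁶, (u¹⁴)¹⁰ = e.
The smallest positive k with (u¹⁴)ᵏ = e is 10.

Answer: 10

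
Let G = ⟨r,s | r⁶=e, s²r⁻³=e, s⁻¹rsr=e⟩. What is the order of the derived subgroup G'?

G' = [G, G] is generated by all commutators. The generator-pair commutators are: [r, s] = r².
The subgroup they normally generate is {e, r², r⁴}, of order 3.
Check: |G/G'| = 12/3 = 4 is the order of the abelianisation.

Answer: 3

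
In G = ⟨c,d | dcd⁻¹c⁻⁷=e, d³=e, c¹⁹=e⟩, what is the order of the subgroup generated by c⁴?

|⟨c⁴⟩| equals the order of c⁴. Compute successive powers until reaching e:
  (c⁴)¹ = c⁴, (c⁴)² = c⁸, (c⁴)³ = c¹², (c⁴)⁴ = c¹⁶, (c⁴)⁵ = c, (c⁴)⁶ = c⁵, (c⁴)⁷ = c⁹, (c⁴)⁸ = c¹³, (c⁴)⁹ = c¹⁷, (c⁴)¹⁰ = c², (c⁴)¹¹ = c⁶, (c⁴)¹² = c¹⁰, (c⁴)¹³ = c¹⁴, (c⁴)¹⁴ = c¹⁸, (c⁴)¹⁵ = c³, (c⁴)¹⁶ = c⁷, (c⁴)¹⁷ = c¹¹, (c⁴)¹⁸ = c¹⁵, (c⁴)¹⁹ = e.
The smallest positive k with (c⁴)ᵏ = e is 19, so |⟨c⁴⟩| = 19.

Answer: 19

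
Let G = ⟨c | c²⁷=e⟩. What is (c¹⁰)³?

Compute successive powers of (c¹⁰), reducing at each step:
  (c¹⁰)²: (c¹⁰) · c¹⁰ = c²⁰
  (c¹⁰)³: (c²⁰) · c¹⁰ = c³

Answer: c³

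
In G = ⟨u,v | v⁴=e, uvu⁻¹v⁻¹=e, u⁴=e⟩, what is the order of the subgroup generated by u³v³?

|⟨u³v³⟩| equals the order of u³v³. Compute successive powers until reaching e:
  (u³v³)¹ = u³v³, (u³v³)² = u²v², (u³v³)³ = uv, (u³v³)⁴ = e.
The smallest positive k with (u³v³)ᵏ = e is 4, so |⟨u³v³⟩| = 4.

Answer: 4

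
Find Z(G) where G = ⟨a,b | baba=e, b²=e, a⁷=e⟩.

An element z ∈ Z(G) iff z commutes with every generator.
For example e is central: e·a = a = a·e; e·b = b = b·e.
Whereas a ∉ Z(G) since a·b = ab ≠ a⁶b = b·a.
Checking each of the 14 elements this way gives Z(G) = {e}, of order 1.

Answer: {e}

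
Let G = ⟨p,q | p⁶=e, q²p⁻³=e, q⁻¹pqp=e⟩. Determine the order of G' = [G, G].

G' = [G, G] is generated by all commutators. The generator-pair commutators are: [p, q] = p².
The subgroup they normally generate is {e, p², p⁴}, of order 3.
Check: |G/G'| = 12/3 = 4 is the order of the abelianisation.

Answer: 3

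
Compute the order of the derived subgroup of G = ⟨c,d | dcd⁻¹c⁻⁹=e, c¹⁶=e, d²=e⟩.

G' = [G, G] is generated by all commutators. The generator-pair commutators are: [c, d] = c⁸.
The subgroup they normally generate is {e, c⁸}, of order 2.
Check: |G/G'| = 32/2 = 16 is the order of the abelianisation.

Answer: 2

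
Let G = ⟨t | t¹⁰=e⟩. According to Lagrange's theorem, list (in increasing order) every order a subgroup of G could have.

|G| = 10 = 2 · 5. By Lagrange's theorem the order of any subgroup divides 10; the divisors of 10 are 1, 2, 5, 10.

Answer: 1, 2, 5, 10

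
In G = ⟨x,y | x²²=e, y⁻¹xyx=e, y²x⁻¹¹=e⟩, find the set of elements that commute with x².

⟨x²⟩ ⊆ C_G(x²) since powers of x² commute with x²; so |C_G(x²)| ≥ |⟨x²⟩| = 11.
By orbit–stabilizer, |C_G(x²)| = |G| / |conj. class of x²| = 44 / 2 = 22.
The 22 elements commuting with x² are {e, x, x², x³, x⁴, x⁵, x⁶, x⁷, x⁸, x⁹, x¹⁰, x¹¹, x¹², x¹³, x¹⁴, x¹⁵, x¹⁶, x¹⁷, x¹⁸, x¹⁹, x²⁰, x²¹}.

Answer: {e, x, x², x³, x⁴, x⁵, x⁶, x⁷, x⁸, x⁹, x¹⁰, x¹¹, x¹², x¹³, x¹⁴, x¹⁵, x¹⁶, x¹⁷, x¹⁸, x¹⁹, x²⁰, x²¹}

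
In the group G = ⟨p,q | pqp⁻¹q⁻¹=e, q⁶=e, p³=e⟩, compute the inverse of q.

The order of q is 6 (smallest k with qᵏ = e), so q⁻¹ = q⁵ = q⁵.
Check: q · (q⁵) → q · q⁵ = e, giving e as required.

Answer: q⁵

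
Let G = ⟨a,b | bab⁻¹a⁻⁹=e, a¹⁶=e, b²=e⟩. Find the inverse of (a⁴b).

The order of (a⁴b) is 4 (smallest k with (a⁴b)ᵏ = e), so (a⁴b)⁻¹ = (a⁴b)³ = a¹²b.
Check: (a⁴b) · (a¹²b) → (a⁴b) · a¹² = b;   b · b = e, giving e as required.

Answer: a¹²b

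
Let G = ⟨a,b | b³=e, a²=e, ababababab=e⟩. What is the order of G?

Enumerate words in the generators, reducing via the relations: the distinct elements are
  {a, b, e, ab, ba, b², aba, ab², bab, b²a, abab, ab²a, baba, bab², b²ab, ababa, abab², ab²ab, bab²a, b²aba, b²ab², abab²a, ab²aba, ab²ab², babab², bab²ab, b²abab, b²ab²a, abab²ab, ab²abab, ab²ab²a, babab²a, bab²aba, bab²ab², b²abab², b²ab²ab, abab²aba, abab²ab², ab²abab², babab²ab, bab²abab, b²abab²a, b²ab²aba, abab²abab, ab²abab²a, babab²ab², bab²abab², b²abab²ab, b²ab²abab, abab²abab², ab²abab²ab, bab²abab²a, b²abab²aba, b²abab²ab², b²ab²abab², abab²abab²a, ab²abab²aba, ab²abab²ab², bab²abab²ab, abab²abab²ab}.
No further products give new elements, so |G| = 60.

Answer: 60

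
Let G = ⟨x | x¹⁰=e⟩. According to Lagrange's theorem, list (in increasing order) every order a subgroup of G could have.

|G| = 10 = 2 · 5. By Lagrange's theorem the order of any subgroup divides 10; the divisors of 10 are 1, 2, 5, 10.

Answer: 1, 2, 5, 10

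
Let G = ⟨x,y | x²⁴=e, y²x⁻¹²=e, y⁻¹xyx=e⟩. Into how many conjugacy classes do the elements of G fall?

The conjugacy classes (representative and size) are:
  [e] (size 1), [x] (size 2), [x²] (size 2), [x³] (size 2), [x⁴] (size 2), [x⁵] (size 2), [x¹⁸] (size 2), [x⁷] (size 2), [x¹⁶] (size 2), [x¹⁵] (size 2), [x¹⁴] (size 2), [x¹³] (size 2), [x¹²] (size 1), [x⁶y] (size 12), [x⁵y⁻¹] (size 12).
Class equation: 1 + 2 + 2 + 2 + 2 + 2 + 2 + 2 + 2 + 2 + 2 + 2 + 1 + 12 + 12 = 48 = |G|. So G has 15 conjugacy classes.

Answer: 15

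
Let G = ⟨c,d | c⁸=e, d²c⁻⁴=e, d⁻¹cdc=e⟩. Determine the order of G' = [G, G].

G' = [G, G] is generated by all commutators. The generator-pair commutators are: [c, d] = c².
The subgroup they normally generate is {e, c², c⁴, c⁶}, of order 4.
Check: |G/G'| = 16/4 = 4 is the order of the abelianisation.

Answer: 4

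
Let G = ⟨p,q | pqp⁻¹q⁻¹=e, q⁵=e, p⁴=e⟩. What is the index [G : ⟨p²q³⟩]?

First find ord(p²q³) by computing successive powers:
  (p²q³)¹ = p²q³, (p²q³)² = q, (p²q³)³ = p²q⁴, (p²q³)⁴ = q², (p²q³)⁵ = p², (p²q³)⁶ = q³, (p²q³)⁷ = p²q, (p²q³)⁸ = q⁴, (p²q³)⁹ = p²q², (p²q³)¹⁰ = e.
So |⟨p²q³⟩| = ord(p²q³) = 10. With |G| = 20, by Lagrange [G : ⟨p²q³⟩] = 20/10 = 2.

Answer: 2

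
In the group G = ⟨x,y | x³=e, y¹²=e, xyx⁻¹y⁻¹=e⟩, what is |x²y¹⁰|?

Compute successive powers until reaching e:
  (x²y¹⁰)¹ = x²y¹⁰, (x²y¹⁰)² = xy⁸, (x²y¹⁰)³ = y⁶, (x²y¹⁰)⁴ = x²y⁴, (x²y¹⁰)⁵ = xy², (x²y¹⁰)⁶ = e.
The smallest positive k with (x²y¹⁰)ᵏ = e is 6.

Answer: 6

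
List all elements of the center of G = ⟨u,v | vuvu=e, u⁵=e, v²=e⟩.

An element z ∈ Z(G) iff z commutes with every generator.
For example e is central: e·u = u = u·e; e·v = v = v·e.
Whereas u ∉ Z(G) since u·v = uv ≠ u⁴v = v·u.
Checking each of the 10 elements this way gives Z(G) = {e}, of order 1.

Answer: {e}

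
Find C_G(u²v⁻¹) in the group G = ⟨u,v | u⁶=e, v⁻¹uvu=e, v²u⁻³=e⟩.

⟨u²v⁻¹⟩ ⊆ C_G(u²v⁻¹) since powers of u²v⁻¹ commute with u²v⁻¹; so |C_G(u²v⁻¹)| ≥ |⟨u²v⁻¹⟩| = 4.
By orbit–stabilizer, |C_G(u²v⁻¹)| = |G| / |conj. class of u²v⁻¹| = 12 / 3 = 4.
The 4 elements commuting with u²v⁻¹ are {e, u³, u²v, u²v⁻¹}.

Answer: {e, u³, u²v, u²v⁻¹}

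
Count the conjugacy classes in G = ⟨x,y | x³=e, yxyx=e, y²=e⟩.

The conjugacy classes (representative and size) are:
  [e] (size 1), [x] (size 2), [xy] (size 3).
Class equation: 1 + 2 + 3 = 6 = |G|. So G has 3 conjugacy classes.

Answer: 3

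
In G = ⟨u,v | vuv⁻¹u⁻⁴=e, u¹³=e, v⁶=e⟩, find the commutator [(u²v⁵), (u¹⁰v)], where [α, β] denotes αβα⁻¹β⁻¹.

[(u²v⁵), (u¹⁰v)] = (u²v⁵)·(u¹⁰v)·(u²v⁵)⁻¹·(u¹⁰v)⁻¹.
  (u²v⁵) · (u¹⁰v) = u¹¹
  (u¹¹) · (u⁵v) = u³v
  (u³v) · (u⁴v⁵) = u⁶

Answer: u⁶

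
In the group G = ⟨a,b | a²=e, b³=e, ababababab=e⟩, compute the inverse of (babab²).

The order of (babab²) is 3 (smallest k with (babab²)ᵏ = e), so (babab²)⁻¹ = (babab²)² = bab²ab².
Check: (babab²) · (bab²ab²) → (babab²) · b = baba;   (baba) · a = bab;   (bab) · b² = ba;   (ba) · a = b;   b · b² = e, giving e as required.

Answer: bab²ab²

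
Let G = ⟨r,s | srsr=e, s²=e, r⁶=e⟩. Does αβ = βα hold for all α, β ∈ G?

r·s = rs but s·r = r⁵s, so r·s ≠ s·r and G is not abelian.

Answer: No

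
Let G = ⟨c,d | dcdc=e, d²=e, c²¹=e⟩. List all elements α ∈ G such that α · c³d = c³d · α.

⟨c³d⟩ ⊆ C_G(c³d) since powers of c³d commute with c³d; so |C_G(c³d)| ≥ |⟨c³d⟩| = 2.
By orbit–stabilizer, |C_G(c³d)| = |G| / |conj. class of c³d| = 42 / 21 = 2.
The 2 elements commuting with c³d are {e, c³d}.

Answer: {e, c³d}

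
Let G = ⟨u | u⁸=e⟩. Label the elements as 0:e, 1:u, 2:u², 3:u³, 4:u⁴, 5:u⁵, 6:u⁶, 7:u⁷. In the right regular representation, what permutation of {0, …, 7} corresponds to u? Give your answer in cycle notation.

(0 1 2 3 4 5 6 7)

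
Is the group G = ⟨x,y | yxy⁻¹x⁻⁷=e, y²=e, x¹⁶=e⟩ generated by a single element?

Every cyclic group is abelian. But x·y = xy while y·x = x⁷y, so x·y ≠ y·x and G is not abelian. Hence G is not cyclic.

Answer: No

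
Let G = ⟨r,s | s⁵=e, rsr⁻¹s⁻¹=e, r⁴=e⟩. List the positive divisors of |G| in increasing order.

|G| = 20 = 2² · 5. By Lagrange's theorem the order of any subgroup divides 20; the divisors of 20 are 1, 2, 4, 5, 10, 20.

Answer: 1, 2, 4, 5, 10, 20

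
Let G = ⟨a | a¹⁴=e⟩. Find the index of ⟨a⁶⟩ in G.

First find ord(a⁶) by computing successive powers:
  (a⁶)¹ = a⁶, (a⁶)² = a¹², (a⁶)³ = a⁴, (a⁶)⁴ = a¹⁰, (a⁶)⁵ = a², (a⁶)⁶ = a⁸, (a⁶)⁷ = e.
So |⟨a⁶⟩| = ord(a⁶) = 7. With |G| = 14, by Lagrange [G : ⟨a⁶⟩] = 14/7 = 2.

Answer: 2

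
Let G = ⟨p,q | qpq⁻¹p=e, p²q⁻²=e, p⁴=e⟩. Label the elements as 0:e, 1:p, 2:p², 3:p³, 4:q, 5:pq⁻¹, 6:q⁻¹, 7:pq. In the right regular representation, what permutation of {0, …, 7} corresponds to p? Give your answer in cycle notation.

(0 1 2 3)(4 5 6 7)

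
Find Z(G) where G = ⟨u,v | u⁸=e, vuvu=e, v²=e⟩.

An element z ∈ Z(G) iff z commutes with every generator.
For example u⁴ is central: (u⁴)·u = u⁵ = u·(u⁴); (u⁴)·v = u⁴v = v·(u⁴).
Whereas u ∉ Z(G) since u·v = uv ≠ u⁷v = v·u.
Checking each of the 16 elements this way gives Z(G) = {e, u⁴}, of order 2.

Answer: {e, u⁴}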